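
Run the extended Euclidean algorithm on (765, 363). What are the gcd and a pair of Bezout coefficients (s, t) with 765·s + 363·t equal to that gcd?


Euclidean algorithm on (765, 363) — divide until remainder is 0:
  765 = 2 · 363 + 39
  363 = 9 · 39 + 12
  39 = 3 · 12 + 3
  12 = 4 · 3 + 0
gcd(765, 363) = 3.
Track Bezout coefficients alongside the remainders: start with r₀ = 765 = a·1 + b·0 (s = 1, t = 0) and r₁ = 363 = a·0 + b·1 (s = 0, t = 1); each new remainder r_{k+1} = r_{k-1} − q_k·r_k inherits s_{k+1} = s_{k-1} − q_k·s_k, t_{k+1} = t_{k-1} − q_k·t_k, so r_k = a·s_k + b·t_k at every step:
  q = 2: r = 39, s = 1 − 2·0 = 1, t = 0 − 2·1 = -2  (check: 765·1 + 363·(-2) = 39)
  q = 9: r = 12, s = 0 − 9·1 = -9, t = 1 − 9·(-2) = 19  (check: 765·(-9) + 363·19 = 12)
  q = 3: r = 3, s = 1 − 3·(-9) = 28, t = -2 − 3·19 = -59  (check: 765·28 + 363·(-59) = 3)
The row with r = 3 (the gcd) gives the Bezout coefficients s = 28, t = -59.
Result: 765 · (28) + 363 · (-59) = 3.

gcd(765, 363) = 3; s = 28, t = -59 (check: 765·28 + 363·(-59) = 3).


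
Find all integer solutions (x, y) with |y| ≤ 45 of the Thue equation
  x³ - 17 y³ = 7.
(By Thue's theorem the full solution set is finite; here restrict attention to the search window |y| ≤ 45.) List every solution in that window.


The equation is x³ - 17y³ = 7. For fixed y, x³ = 17·y³ + 7, so a solution requires the RHS to be a perfect cube.
Strategy: iterate y from -45 to 45, compute RHS = 17·y³ + 7, and check whether it is a (positive or negative) perfect cube.
Check small values of y:
  y = 0: RHS = 7 is not a perfect cube.
  y = 1: RHS = 24 is not a perfect cube.
  y = -1: RHS = -10 is not a perfect cube.
  y = 2: RHS = 143 is not a perfect cube.
  y = -2: RHS = -129 is not a perfect cube.
  y = 3: RHS = 466 is not a perfect cube.
  y = -3: RHS = -452 is not a perfect cube.
Continuing the search up to |y| = 45 finds no solutions either.
No (x, y) in the scanned range satisfies the equation.

No integer solutions with |y| ≤ 45.


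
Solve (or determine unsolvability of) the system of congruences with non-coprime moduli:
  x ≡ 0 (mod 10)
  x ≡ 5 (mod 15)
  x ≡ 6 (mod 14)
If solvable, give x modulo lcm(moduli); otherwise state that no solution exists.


Moduli 10, 15, 14 are not pairwise coprime, so CRT works modulo lcm(m_i) when all pairwise compatibility conditions hold.
Pairwise compatibility: gcd(m_i, m_j) must divide a_i - a_j for every pair.
Merge one congruence at a time:
  Start: x ≡ 0 (mod 10).
  Combine with x ≡ 5 (mod 15): gcd(10, 15) = 5; 5 - 0 = 5, which IS divisible by 5, so compatible.
    Write x = 0 + 10·t and substitute into x ≡ 5 (mod 15): 10·t ≡ 5 − 0 = 5 (mod 15).
    Divide the congruence (and modulus) by g = 5: 2·t ≡ 1 (mod 3).
    The inverse of 2 mod 3 is 2 (since 2·2 = 4 = 1·3 + 1), so t ≡ 2·1 = 2 ≡ 2 (mod 3).
    Then x = 0 + 10·2 = 20, valid modulo lcm(10, 15) = 30: x ≡ 20 (mod 30).
  Combine with x ≡ 6 (mod 14): gcd(30, 14) = 2; 6 - 20 = -14, which IS divisible by 2, so compatible.
    Write x = 20 + 30·t and substitute into x ≡ 6 (mod 14): 30·t ≡ 6 − 20 = -14 (mod 14).
    Divide the congruence (and modulus) by g = 2: 15·t ≡ -7 (mod 7).
    Reduce coefficients mod 7: 1·t ≡ 0 (mod 7).
    So t ≡ 0 (mod 7).
    Then x = 20 + 30·0 = 20, valid modulo lcm(30, 14) = 210: x ≡ 20 (mod 210).
Verify: 20 mod 10 = 0, 20 mod 15 = 5, 20 mod 14 = 6.

x ≡ 20 (mod 210).


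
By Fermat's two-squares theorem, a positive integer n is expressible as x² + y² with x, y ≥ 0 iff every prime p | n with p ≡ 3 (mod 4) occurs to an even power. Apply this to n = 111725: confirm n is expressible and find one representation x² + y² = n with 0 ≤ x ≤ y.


Step 1: Factor n = 111725 = 5^2 · 41 · 109.
Step 2: Check the mod-4 condition on each prime factor: 5 ≡ 1 (mod 4), exponent 2; 41 ≡ 1 (mod 4), exponent 1; 109 ≡ 1 (mod 4), exponent 1.
All primes ≡ 3 (mod 4) appear to even exponent (or don't appear), so by the two-squares theorem n IS expressible as a sum of two squares.
Step 3: Build a representation. Group n = k² · m with k = 5 and m = 41 · 109 = 4469 (a product of primes ≡ 1 (mod 4)); a representation of m scales to one of n via (k·x)² + (k·y)² = k²(x² + y²). Each prime p ≡ 1 (mod 4) is itself a sum of two squares; find a² by testing p − a² for a perfect square:
  41: 41 − 1² = 40, 41 − 2² = 37, 41 − 3² = 32, 41 − 4² = 25 = 5² ⇒ 41 = 4² + 5².
  109: 109 − 1² = 108, 109 − 2² = 105, 109 − 3² = 100 = 10² ⇒ 109 = 3² + 10².
  Combine using the Brahmagupta–Fibonacci identity (a² + b²)(c² + d²) = (ac − bd)² + (ad + bc)² = (ac + bd)² + (ad − bc)²:
  41 · 109 = 4469: from (4² + 5²)(3² + 10²), take (4·3 − 5·10, 4·10 + 5·3) = (12 − 50, 40 + 15) = (-38, 55); dropping signs (only squares matter) gives (38, 55); check 38² + 55² = 1444 + 3025 = 4469 ✓.
  Scale by k = 5: (5·38, 5·55) = (190, 275).
Step 4: Order so x ≤ y and verify: 190² + 275² = 36100 + 75625 = 111725 = n. ✓

n = 111725 = 190² + 275² (one valid representation with x ≤ y).


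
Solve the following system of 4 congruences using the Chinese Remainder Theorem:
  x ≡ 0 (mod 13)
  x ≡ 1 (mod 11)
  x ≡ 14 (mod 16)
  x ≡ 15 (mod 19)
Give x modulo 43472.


Product of moduli M = 13 · 11 · 16 · 19 = 43472.
Merge one congruence at a time:
  Start: x ≡ 0 (mod 13).
  Combine with x ≡ 1 (mod 11); new modulus lcm = 143.
    Write x = 0 + 13·t and substitute into x ≡ 1 (mod 11): 13·t ≡ 1 − 0 = 1 (mod 11).
    Reduce coefficients mod 11: 2·t ≡ 1 (mod 11).
    The inverse of 2 mod 11 is 6 (since 2·6 = 12 = 1·11 + 1), so t ≡ 6·1 = 6 ≡ 6 (mod 11).
    Then x = 0 + 13·6 = 78, valid modulo lcm(13, 11) = 143: x ≡ 78 (mod 143).
  Combine with x ≡ 14 (mod 16); new modulus lcm = 2288.
    Write x = 78 + 143·t and substitute into x ≡ 14 (mod 16): 143·t ≡ 14 − 78 = -64 (mod 16).
    Reduce coefficients mod 16: 15·t ≡ 0 (mod 16).
    The inverse of 15 mod 16 is 15 (since 15·15 = 225 = 14·16 + 1), so t ≡ 15·0 = 0 ≡ 0 (mod 16).
    Then x = 78 + 143·0 = 78, valid modulo lcm(143, 16) = 2288: x ≡ 78 (mod 2288).
  Combine with x ≡ 15 (mod 19); new modulus lcm = 43472.
    Write x = 78 + 2288·t and substitute into x ≡ 15 (mod 19): 2288·t ≡ 15 − 78 = -63 (mod 19).
    Reduce coefficients mod 19: 8·t ≡ 13 (mod 19).
    The inverse of 8 mod 19 is 12 (since 8·12 = 96 = 5·19 + 1), so t ≡ 12·13 = 156 ≡ 4 (mod 19).
    Then x = 78 + 2288·4 = 9230, valid modulo lcm(2288, 19) = 43472: x ≡ 9230 (mod 43472).
Verify against each original: 9230 mod 13 = 0, 9230 mod 11 = 1, 9230 mod 16 = 14, 9230 mod 19 = 15.

x ≡ 9230 (mod 43472).


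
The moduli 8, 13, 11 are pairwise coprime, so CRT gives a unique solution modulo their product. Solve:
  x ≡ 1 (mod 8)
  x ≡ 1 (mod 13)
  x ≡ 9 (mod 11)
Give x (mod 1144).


Moduli 8, 13, 11 are pairwise coprime; by CRT there is a unique solution modulo M = 8 · 13 · 11 = 1144.
Solve pairwise, accumulating the modulus:
  Start with x ≡ 1 (mod 8).
  Combine with x ≡ 1 (mod 13): since gcd(8, 13) = 1, we get a unique residue mod 104.
    Write x = 1 + 8·t and substitute into x ≡ 1 (mod 13): 8·t ≡ 1 − 1 = 0 (mod 13).
    The inverse of 8 mod 13 is 5 (since 8·5 = 40 = 3·13 + 1), so t ≡ 5·0 = 0 ≡ 0 (mod 13).
    Then x = 1 + 8·0 = 1, valid modulo lcm(8, 13) = 104: x ≡ 1 (mod 104).
  Combine with x ≡ 9 (mod 11): since gcd(104, 11) = 1, we get a unique residue mod 1144.
    Write x = 1 + 104·t and substitute into x ≡ 9 (mod 11): 104·t ≡ 9 − 1 = 8 (mod 11).
    Reduce coefficients mod 11: 5·t ≡ 8 (mod 11).
    The inverse of 5 mod 11 is 9 (since 5·9 = 45 = 4·11 + 1), so t ≡ 9·8 = 72 ≡ 6 (mod 11).
    Then x = 1 + 104·6 = 625, valid modulo lcm(104, 11) = 1144: x ≡ 625 (mod 1144).
Verify: 625 mod 8 = 1 ✓, 625 mod 13 = 1 ✓, 625 mod 11 = 9 ✓.

x ≡ 625 (mod 1144).


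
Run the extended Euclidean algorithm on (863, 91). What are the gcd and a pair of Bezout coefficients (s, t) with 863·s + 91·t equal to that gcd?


Euclidean algorithm on (863, 91) — divide until remainder is 0:
  863 = 9 · 91 + 44
  91 = 2 · 44 + 3
  44 = 14 · 3 + 2
  3 = 1 · 2 + 1
  2 = 2 · 1 + 0
gcd(863, 91) = 1.
Track Bezout coefficients alongside the remainders: start with r₀ = 863 = a·1 + b·0 (s = 1, t = 0) and r₁ = 91 = a·0 + b·1 (s = 0, t = 1); each new remainder r_{k+1} = r_{k-1} − q_k·r_k inherits s_{k+1} = s_{k-1} − q_k·s_k, t_{k+1} = t_{k-1} − q_k·t_k, so r_k = a·s_k + b·t_k at every step:
  q = 9: r = 44, s = 1 − 9·0 = 1, t = 0 − 9·1 = -9  (check: 863·1 + 91·(-9) = 44)
  q = 2: r = 3, s = 0 − 2·1 = -2, t = 1 − 2·(-9) = 19  (check: 863·(-2) + 91·19 = 3)
  q = 14: r = 2, s = 1 − 14·(-2) = 29, t = -9 − 14·19 = -275  (check: 863·29 + 91·(-275) = 2)
  q = 1: r = 1, s = -2 − 1·29 = -31, t = 19 − 1·(-275) = 294  (check: 863·(-31) + 91·294 = 1)
The row with r = 1 (the gcd) gives the Bezout coefficients s = -31, t = 294.
Result: 863 · (-31) + 91 · (294) = 1.

gcd(863, 91) = 1; s = -31, t = 294 (check: 863·(-31) + 91·294 = 1).


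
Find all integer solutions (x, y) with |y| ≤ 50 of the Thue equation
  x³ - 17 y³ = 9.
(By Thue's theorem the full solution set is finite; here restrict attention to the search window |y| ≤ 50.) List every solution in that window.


The equation is x³ - 17y³ = 9. For fixed y, x³ = 17·y³ + 9, so a solution requires the RHS to be a perfect cube.
Strategy: iterate y from -50 to 50, compute RHS = 17·y³ + 9, and check whether it is a (positive or negative) perfect cube.
Check small values of y:
  y = 0: RHS = 9 is not a perfect cube.
  y = 1: RHS = 26 is not a perfect cube.
  y = -1: RHS = -8 = (-2)³ ⇒ x = -2 works.
  y = 2: RHS = 145 is not a perfect cube.
  y = -2: RHS = -127 is not a perfect cube.
  y = 3: RHS = 468 is not a perfect cube.
  y = -3: RHS = -450 is not a perfect cube.
Continuing the search up to |y| = 50 finds no further solutions beyond those listed.
Collected solutions: (-2, -1).

Solutions (with |y| ≤ 50): (-2, -1).


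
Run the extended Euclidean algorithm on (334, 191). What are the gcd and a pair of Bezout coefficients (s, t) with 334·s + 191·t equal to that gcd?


Euclidean algorithm on (334, 191) — divide until remainder is 0:
  334 = 1 · 191 + 143
  191 = 1 · 143 + 48
  143 = 2 · 48 + 47
  48 = 1 · 47 + 1
  47 = 47 · 1 + 0
gcd(334, 191) = 1.
Track Bezout coefficients alongside the remainders: start with r₀ = 334 = a·1 + b·0 (s = 1, t = 0) and r₁ = 191 = a·0 + b·1 (s = 0, t = 1); each new remainder r_{k+1} = r_{k-1} − q_k·r_k inherits s_{k+1} = s_{k-1} − q_k·s_k, t_{k+1} = t_{k-1} − q_k·t_k, so r_k = a·s_k + b·t_k at every step:
  q = 1: r = 143, s = 1 − 1·0 = 1, t = 0 − 1·1 = -1  (check: 334·1 + 191·(-1) = 143)
  q = 1: r = 48, s = 0 − 1·1 = -1, t = 1 − 1·(-1) = 2  (check: 334·(-1) + 191·2 = 48)
  q = 2: r = 47, s = 1 − 2·(-1) = 3, t = -1 − 2·2 = -5  (check: 334·3 + 191·(-5) = 47)
  q = 1: r = 1, s = -1 − 1·3 = -4, t = 2 − 1·(-5) = 7  (check: 334·(-4) + 191·7 = 1)
The row with r = 1 (the gcd) gives the Bezout coefficients s = -4, t = 7.
Result: 334 · (-4) + 191 · (7) = 1.

gcd(334, 191) = 1; s = -4, t = 7 (check: 334·(-4) + 191·7 = 1).


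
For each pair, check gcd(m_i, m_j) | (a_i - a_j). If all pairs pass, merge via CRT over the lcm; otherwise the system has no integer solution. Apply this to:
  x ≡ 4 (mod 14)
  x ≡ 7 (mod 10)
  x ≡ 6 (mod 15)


Moduli 14, 10, 15 are not pairwise coprime, so CRT works modulo lcm(m_i) when all pairwise compatibility conditions hold.
Pairwise compatibility: gcd(m_i, m_j) must divide a_i - a_j for every pair.
Merge one congruence at a time:
  Start: x ≡ 4 (mod 14).
  Combine with x ≡ 7 (mod 10): gcd(14, 10) = 2, and 7 - 4 = 3 is NOT divisible by 2.
    ⇒ system is inconsistent (no integer solution).

No solution (the system is inconsistent).


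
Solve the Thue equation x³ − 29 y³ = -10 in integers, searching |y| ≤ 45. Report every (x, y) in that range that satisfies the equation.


The equation is x³ - 29y³ = -10. For fixed y, x³ = 29·y³ − 10, so a solution requires the RHS to be a perfect cube.
Strategy: iterate y from -45 to 45, compute RHS = 29·y³ − 10, and check whether it is a (positive or negative) perfect cube.
Check small values of y:
  y = 0: RHS = -10 is not a perfect cube.
  y = 1: RHS = 19 is not a perfect cube.
  y = -1: RHS = -39 is not a perfect cube.
  y = 2: RHS = 222 is not a perfect cube.
  y = -2: RHS = -242 is not a perfect cube.
  y = 3: RHS = 773 is not a perfect cube.
  y = -3: RHS = -793 is not a perfect cube.
Continuing the search up to |y| = 45 finds no solutions either.
No (x, y) in the scanned range satisfies the equation.

No integer solutions with |y| ≤ 45.


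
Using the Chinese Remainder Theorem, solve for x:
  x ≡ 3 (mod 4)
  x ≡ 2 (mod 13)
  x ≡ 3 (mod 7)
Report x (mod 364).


Moduli 4, 13, 7 are pairwise coprime; by CRT there is a unique solution modulo M = 4 · 13 · 7 = 364.
Solve pairwise, accumulating the modulus:
  Start with x ≡ 3 (mod 4).
  Combine with x ≡ 2 (mod 13): since gcd(4, 13) = 1, we get a unique residue mod 52.
    Write x = 3 + 4·t and substitute into x ≡ 2 (mod 13): 4·t ≡ 2 − 3 = -1 (mod 13).
    Reduce coefficients mod 13: 4·t ≡ 12 (mod 13).
    The inverse of 4 mod 13 is 10 (since 4·10 = 40 = 3·13 + 1), so t ≡ 10·12 = 120 ≡ 3 (mod 13).
    Then x = 3 + 4·3 = 15, valid modulo lcm(4, 13) = 52: x ≡ 15 (mod 52).
  Combine with x ≡ 3 (mod 7): since gcd(52, 7) = 1, we get a unique residue mod 364.
    Write x = 15 + 52·t and substitute into x ≡ 3 (mod 7): 52·t ≡ 3 − 15 = -12 (mod 7).
    Reduce coefficients mod 7: 3·t ≡ 2 (mod 7).
    The inverse of 3 mod 7 is 5 (since 3·5 = 15 = 2·7 + 1), so t ≡ 5·2 = 10 ≡ 3 (mod 7).
    Then x = 15 + 52·3 = 171, valid modulo lcm(52, 7) = 364: x ≡ 171 (mod 364).
Verify: 171 mod 4 = 3 ✓, 171 mod 13 = 2 ✓, 171 mod 7 = 3 ✓.

x ≡ 171 (mod 364).


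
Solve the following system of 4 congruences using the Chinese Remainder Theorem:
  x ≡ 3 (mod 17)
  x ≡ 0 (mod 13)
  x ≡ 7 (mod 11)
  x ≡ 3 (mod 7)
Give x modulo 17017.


Product of moduli M = 17 · 13 · 11 · 7 = 17017.
Merge one congruence at a time:
  Start: x ≡ 3 (mod 17).
  Combine with x ≡ 0 (mod 13); new modulus lcm = 221.
    Write x = 3 + 17·t and substitute into x ≡ 0 (mod 13): 17·t ≡ 0 − 3 = -3 (mod 13).
    Reduce coefficients mod 13: 4·t ≡ 10 (mod 13).
    The inverse of 4 mod 13 is 10 (since 4·10 = 40 = 3·13 + 1), so t ≡ 10·10 = 100 ≡ 9 (mod 13).
    Then x = 3 + 17·9 = 156, valid modulo lcm(17, 13) = 221: x ≡ 156 (mod 221).
  Combine with x ≡ 7 (mod 11); new modulus lcm = 2431.
    Write x = 156 + 221·t and substitute into x ≡ 7 (mod 11): 221·t ≡ 7 − 156 = -149 (mod 11).
    Reduce coefficients mod 11: 1·t ≡ 5 (mod 11).
    So t ≡ 5 (mod 11).
    Then x = 156 + 221·5 = 1261, valid modulo lcm(221, 11) = 2431: x ≡ 1261 (mod 2431).
  Combine with x ≡ 3 (mod 7); new modulus lcm = 17017.
    Write x = 1261 + 2431·t and substitute into x ≡ 3 (mod 7): 2431·t ≡ 3 − 1261 = -1258 (mod 7).
    Reduce coefficients mod 7: 2·t ≡ 2 (mod 7).
    The inverse of 2 mod 7 is 4 (since 2·4 = 8 = 1·7 + 1), so t ≡ 4·2 = 8 ≡ 1 (mod 7).
    Then x = 1261 + 2431·1 = 3692, valid modulo lcm(2431, 7) = 17017: x ≡ 3692 (mod 17017).
Verify against each original: 3692 mod 17 = 3, 3692 mod 13 = 0, 3692 mod 11 = 7, 3692 mod 7 = 3.

x ≡ 3692 (mod 17017).


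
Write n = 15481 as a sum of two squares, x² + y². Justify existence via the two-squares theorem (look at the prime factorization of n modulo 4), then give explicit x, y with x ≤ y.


Step 1: Factor n = 15481 = 113 · 137.
Step 2: Check the mod-4 condition on each prime factor: 113 ≡ 1 (mod 4), exponent 1; 137 ≡ 1 (mod 4), exponent 1.
All primes ≡ 3 (mod 4) appear to even exponent (or don't appear), so by the two-squares theorem n IS expressible as a sum of two squares.
Step 3: Build a representation. Here n = 113 · 137 is a product of primes ≡ 1 (mod 4). Each prime p ≡ 1 (mod 4) is itself a sum of two squares; find a² by testing p − a² for a perfect square:
  113: 113 − 1² = 112, 113 − 2² = 109, 113 − 3² = 104, 113 − 4² = 97, 113 − 5² = 88, 113 − 6² = 77, 113 − 7² = 64 = 8² ⇒ 113 = 7² + 8².
  137: 137 − 1² = 136, 137 − 2² = 133, 137 − 3² = 128, 137 − 4² = 121 = 11² ⇒ 137 = 4² + 11².
  Combine using the Brahmagupta–Fibonacci identity (a² + b²)(c² + d²) = (ac − bd)² + (ad + bc)² = (ac + bd)² + (ad − bc)²:
  113 · 137 = 15481: from (7² + 8²)(4² + 11²), take (7·4 − 8·11, 7·11 + 8·4) = (28 − 88, 77 + 32) = (-60, 109); dropping signs (only squares matter) gives (60, 109); check 60² + 109² = 3600 + 11881 = 15481 ✓.
Step 4: Order so x ≤ y and verify: 60² + 109² = 3600 + 11881 = 15481 = n. ✓

n = 15481 = 60² + 109² (one valid representation with x ≤ y).


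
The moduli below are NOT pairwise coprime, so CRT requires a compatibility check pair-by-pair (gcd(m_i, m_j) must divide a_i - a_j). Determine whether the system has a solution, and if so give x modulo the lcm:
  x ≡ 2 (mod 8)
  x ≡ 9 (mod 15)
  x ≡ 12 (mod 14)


Moduli 8, 15, 14 are not pairwise coprime, so CRT works modulo lcm(m_i) when all pairwise compatibility conditions hold.
Pairwise compatibility: gcd(m_i, m_j) must divide a_i - a_j for every pair.
Merge one congruence at a time:
  Start: x ≡ 2 (mod 8).
  Combine with x ≡ 9 (mod 15): gcd(8, 15) = 1; 9 - 2 = 7, which IS divisible by 1, so compatible.
    Write x = 2 + 8·t and substitute into x ≡ 9 (mod 15): 8·t ≡ 9 − 2 = 7 (mod 15).
    The inverse of 8 mod 15 is 2 (since 8·2 = 16 = 1·15 + 1), so t ≡ 2·7 = 14 ≡ 14 (mod 15).
    Then x = 2 + 8·14 = 114, valid modulo lcm(8, 15) = 120: x ≡ 114 (mod 120).
  Combine with x ≡ 12 (mod 14): gcd(120, 14) = 2; 12 - 114 = -102, which IS divisible by 2, so compatible.
    Write x = 114 + 120·t and substitute into x ≡ 12 (mod 14): 120·t ≡ 12 − 114 = -102 (mod 14).
    Divide the congruence (and modulus) by g = 2: 60·t ≡ -51 (mod 7).
    Reduce coefficients mod 7: 4·t ≡ 5 (mod 7).
    The inverse of 4 mod 7 is 2 (since 4·2 = 8 = 1·7 + 1), so t ≡ 2·5 = 10 ≡ 3 (mod 7).
    Then x = 114 + 120·3 = 474, valid modulo lcm(120, 14) = 840: x ≡ 474 (mod 840).
Verify: 474 mod 8 = 2, 474 mod 15 = 9, 474 mod 14 = 12.

x ≡ 474 (mod 840).


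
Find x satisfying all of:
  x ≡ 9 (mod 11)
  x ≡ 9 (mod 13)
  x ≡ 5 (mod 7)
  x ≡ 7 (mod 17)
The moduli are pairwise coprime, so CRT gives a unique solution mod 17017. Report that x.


Product of moduli M = 11 · 13 · 7 · 17 = 17017.
Merge one congruence at a time:
  Start: x ≡ 9 (mod 11).
  Combine with x ≡ 9 (mod 13); new modulus lcm = 143.
    Write x = 9 + 11·t and substitute into x ≡ 9 (mod 13): 11·t ≡ 9 − 9 = 0 (mod 13).
    The inverse of 11 mod 13 is 6 (since 11·6 = 66 = 5·13 + 1), so t ≡ 6·0 = 0 ≡ 0 (mod 13).
    Then x = 9 + 11·0 = 9, valid modulo lcm(11, 13) = 143: x ≡ 9 (mod 143).
  Combine with x ≡ 5 (mod 7); new modulus lcm = 1001.
    Write x = 9 + 143·t and substitute into x ≡ 5 (mod 7): 143·t ≡ 5 − 9 = -4 (mod 7).
    Reduce coefficients mod 7: 3·t ≡ 3 (mod 7).
    The inverse of 3 mod 7 is 5 (since 3·5 = 15 = 2·7 + 1), so t ≡ 5·3 = 15 ≡ 1 (mod 7).
    Then x = 9 + 143·1 = 152, valid modulo lcm(143, 7) = 1001: x ≡ 152 (mod 1001).
  Combine with x ≡ 7 (mod 17); new modulus lcm = 17017.
    Write x = 152 + 1001·t and substitute into x ≡ 7 (mod 17): 1001·t ≡ 7 − 152 = -145 (mod 17).
    Reduce coefficients mod 17: 15·t ≡ 8 (mod 17).
    The inverse of 15 mod 17 is 8 (since 15·8 = 120 = 7·17 + 1), so t ≡ 8·8 = 64 ≡ 13 (mod 17).
    Then x = 152 + 1001·13 = 13165, valid modulo lcm(1001, 17) = 17017: x ≡ 13165 (mod 17017).
Verify against each original: 13165 mod 11 = 9, 13165 mod 13 = 9, 13165 mod 7 = 5, 13165 mod 17 = 7.

x ≡ 13165 (mod 17017).


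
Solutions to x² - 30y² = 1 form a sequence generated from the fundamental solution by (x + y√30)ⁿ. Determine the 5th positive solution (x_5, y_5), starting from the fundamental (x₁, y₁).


Step 1: Find the fundamental solution (x₁, y₁) of x² - 30y² = 1.
  Expand √30 as a continued fraction. a₀ = ⌊√30⌋ = 5; iterate m_{k+1} = d_k·a_k − m_k, d_{k+1} = (30 − m_{k+1}²)/d_k, a_{k+1} = ⌊(a₀ + m_{k+1})/d_{k+1}⌋ (starting m₀ = 0, d₀ = 1), with convergents p_k = a_k·p_{k-1} + p_{k-2}, q_k = a_k·q_{k-1} + q_{k-2} (p₋₁ = 1, q₋₁ = 0):
  k = 0: a₀ = 5; p₀/q₀ = 5/1; p₀² − 30·q₀² = 25 − 30 = -5.
  k = 1: m = 5, d = 5, a = ⌊(5 + 5)/5⌋ = 2; p/q = (2·5 + 1)/(2·1 + 0) = 11/2; p² − 30·q² = 121 − 120 = 1.
  The first convergent with p² − 30·q² = 1 gives the fundamental solution (x₁, y₁) = (11, 2).
Step 2: Apply the recurrence (x_{n+1}, y_{n+1}) = (x₁x_n + 30y₁y_n, x₁y_n + y₁x_n) repeatedly.
  From (x_1, y_1) = (11, 2): x_2 = 11·11 + 30·2·2 = 241; y_2 = 11·2 + 2·11 = 44.
  From (x_2, y_2) = (241, 44): x_3 = 11·241 + 30·2·44 = 5291; y_3 = 11·44 + 2·241 = 966.
  From (x_3, y_3) = (5291, 966): x_4 = 11·5291 + 30·2·966 = 116161; y_4 = 11·966 + 2·5291 = 21208.
  From (x_4, y_4) = (116161, 21208): x_5 = 11·116161 + 30·2·21208 = 2550251; y_5 = 11·21208 + 2·116161 = 465610.
Step 3: Verify x_5² - 30·y_5² = 6503780163001 - 6503780163000 = 1 (should be 1). ✓

(x_1, y_1) = (11, 2); (x_5, y_5) = (2550251, 465610).


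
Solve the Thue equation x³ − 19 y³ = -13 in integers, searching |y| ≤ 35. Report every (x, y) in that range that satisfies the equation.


The equation is x³ - 19y³ = -13. For fixed y, x³ = 19·y³ − 13, so a solution requires the RHS to be a perfect cube.
Strategy: iterate y from -35 to 35, compute RHS = 19·y³ − 13, and check whether it is a (positive or negative) perfect cube.
Check small values of y:
  y = 0: RHS = -13 is not a perfect cube.
  y = 1: RHS = 6 is not a perfect cube.
  y = -1: RHS = -32 is not a perfect cube.
  y = 2: RHS = 139 is not a perfect cube.
  y = -2: RHS = -165 is not a perfect cube.
  y = 3: RHS = 500 is not a perfect cube.
  y = -3: RHS = -526 is not a perfect cube.
Continuing the search up to |y| = 35 finds no solutions either.
No (x, y) in the scanned range satisfies the equation.

No integer solutions with |y| ≤ 35.


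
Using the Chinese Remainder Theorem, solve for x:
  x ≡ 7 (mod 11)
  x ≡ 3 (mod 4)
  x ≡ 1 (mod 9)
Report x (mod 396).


Moduli 11, 4, 9 are pairwise coprime; by CRT there is a unique solution modulo M = 11 · 4 · 9 = 396.
Solve pairwise, accumulating the modulus:
  Start with x ≡ 7 (mod 11).
  Combine with x ≡ 3 (mod 4): since gcd(11, 4) = 1, we get a unique residue mod 44.
    Write x = 7 + 11·t and substitute into x ≡ 3 (mod 4): 11·t ≡ 3 − 7 = -4 (mod 4).
    Reduce coefficients mod 4: 3·t ≡ 0 (mod 4).
    The inverse of 3 mod 4 is 3 (since 3·3 = 9 = 2·4 + 1), so t ≡ 3·0 = 0 ≡ 0 (mod 4).
    Then x = 7 + 11·0 = 7, valid modulo lcm(11, 4) = 44: x ≡ 7 (mod 44).
  Combine with x ≡ 1 (mod 9): since gcd(44, 9) = 1, we get a unique residue mod 396.
    Write x = 7 + 44·t and substitute into x ≡ 1 (mod 9): 44·t ≡ 1 − 7 = -6 (mod 9).
    Reduce coefficients mod 9: 8·t ≡ 3 (mod 9).
    The inverse of 8 mod 9 is 8 (since 8·8 = 64 = 7·9 + 1), so t ≡ 8·3 = 24 ≡ 6 (mod 9).
    Then x = 7 + 44·6 = 271, valid modulo lcm(44, 9) = 396: x ≡ 271 (mod 396).
Verify: 271 mod 11 = 7 ✓, 271 mod 4 = 3 ✓, 271 mod 9 = 1 ✓.

x ≡ 271 (mod 396).


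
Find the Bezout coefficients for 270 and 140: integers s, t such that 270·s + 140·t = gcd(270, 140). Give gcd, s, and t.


Euclidean algorithm on (270, 140) — divide until remainder is 0:
  270 = 1 · 140 + 130
  140 = 1 · 130 + 10
  130 = 13 · 10 + 0
gcd(270, 140) = 10.
Track Bezout coefficients alongside the remainders: start with r₀ = 270 = a·1 + b·0 (s = 1, t = 0) and r₁ = 140 = a·0 + b·1 (s = 0, t = 1); each new remainder r_{k+1} = r_{k-1} − q_k·r_k inherits s_{k+1} = s_{k-1} − q_k·s_k, t_{k+1} = t_{k-1} − q_k·t_k, so r_k = a·s_k + b·t_k at every step:
  q = 1: r = 130, s = 1 − 1·0 = 1, t = 0 − 1·1 = -1  (check: 270·1 + 140·(-1) = 130)
  q = 1: r = 10, s = 0 − 1·1 = -1, t = 1 − 1·(-1) = 2  (check: 270·(-1) + 140·2 = 10)
The row with r = 10 (the gcd) gives the Bezout coefficients s = -1, t = 2.
Result: 270 · (-1) + 140 · (2) = 10.

gcd(270, 140) = 10; s = -1, t = 2 (check: 270·(-1) + 140·2 = 10).


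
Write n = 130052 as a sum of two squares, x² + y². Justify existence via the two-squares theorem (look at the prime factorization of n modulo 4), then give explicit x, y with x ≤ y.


Step 1: Factor n = 130052 = 2^2 · 13 · 41 · 61.
Step 2: Check the mod-4 condition on each prime factor: 2 = 2 (special); 13 ≡ 1 (mod 4), exponent 1; 41 ≡ 1 (mod 4), exponent 1; 61 ≡ 1 (mod 4), exponent 1.
All primes ≡ 3 (mod 4) appear to even exponent (or don't appear), so by the two-squares theorem n IS expressible as a sum of two squares.
Step 3: Build a representation. Group n = k² · m with k = 2 and m = 13 · 41 · 61 = 32513 (a product of primes ≡ 1 (mod 4)); a representation of m scales to one of n via (k·x)² + (k·y)² = k²(x² + y²). Each prime p ≡ 1 (mod 4) is itself a sum of two squares; find a² by testing p − a² for a perfect square:
  13: 13 − 1² = 12, 13 − 2² = 9 = 3² ⇒ 13 = 2² + 3².
  41: 41 − 1² = 40, 41 − 2² = 37, 41 − 3² = 32, 41 − 4² = 25 = 5² ⇒ 41 = 4² + 5².
  61: 61 − 1² = 60, 61 − 2² = 57, 61 − 3² = 52, 61 − 4² = 45, 61 − 5² = 36 = 6² ⇒ 61 = 5² + 6².
  Combine using the Brahmagupta–Fibonacci identity (a² + b²)(c² + d²) = (ac − bd)² + (ad + bc)² = (ac + bd)² + (ad − bc)²:
  13 · 41 = 533: from (2² + 3²)(4² + 5²), take (2·4 − 3·5, 2·5 + 3·4) = (8 − 15, 10 + 12) = (-7, 22); dropping signs (only squares matter) gives (7, 22); check 7² + 22² = 49 + 484 = 533 ✓.
  533 · 61 = 32513: from (7² + 22²)(5² + 6²), take (7·5 − 22·6, 7·6 + 22·5) = (35 − 132, 42 + 110) = (-97, 152); dropping signs (only squares matter) gives (97, 152); check 97² + 152² = 9409 + 23104 = 32513 ✓.
  Scale by k = 2: (2·97, 2·152) = (194, 304).
Step 4: Order so x ≤ y and verify: 194² + 304² = 37636 + 92416 = 130052 = n. ✓

n = 130052 = 194² + 304² (one valid representation with x ≤ y).


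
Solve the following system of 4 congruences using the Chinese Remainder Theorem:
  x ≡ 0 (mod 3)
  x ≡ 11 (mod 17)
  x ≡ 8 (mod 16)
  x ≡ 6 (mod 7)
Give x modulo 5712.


Product of moduli M = 3 · 17 · 16 · 7 = 5712.
Merge one congruence at a time:
  Start: x ≡ 0 (mod 3).
  Combine with x ≡ 11 (mod 17); new modulus lcm = 51.
    Write x = 0 + 3·t and substitute into x ≡ 11 (mod 17): 3·t ≡ 11 − 0 = 11 (mod 17).
    The inverse of 3 mod 17 is 6 (since 3·6 = 18 = 1·17 + 1), so t ≡ 6·11 = 66 ≡ 15 (mod 17).
    Then x = 0 + 3·15 = 45, valid modulo lcm(3, 17) = 51: x ≡ 45 (mod 51).
  Combine with x ≡ 8 (mod 16); new modulus lcm = 816.
    Write x = 45 + 51·t and substitute into x ≡ 8 (mod 16): 51·t ≡ 8 − 45 = -37 (mod 16).
    Reduce coefficients mod 16: 3·t ≡ 11 (mod 16).
    The inverse of 3 mod 16 is 11 (since 3·11 = 33 = 2·16 + 1), so t ≡ 11·11 = 121 ≡ 9 (mod 16).
    Then x = 45 + 51·9 = 504, valid modulo lcm(51, 16) = 816: x ≡ 504 (mod 816).
  Combine with x ≡ 6 (mod 7); new modulus lcm = 5712.
    Write x = 504 + 816·t and substitute into x ≡ 6 (mod 7): 816·t ≡ 6 − 504 = -498 (mod 7).
    Reduce coefficients mod 7: 4·t ≡ 6 (mod 7).
    The inverse of 4 mod 7 is 2 (since 4·2 = 8 = 1·7 + 1), so t ≡ 2·6 = 12 ≡ 5 (mod 7).
    Then x = 504 + 816·5 = 4584, valid modulo lcm(816, 7) = 5712: x ≡ 4584 (mod 5712).
Verify against each original: 4584 mod 3 = 0, 4584 mod 17 = 11, 4584 mod 16 = 8, 4584 mod 7 = 6.

x ≡ 4584 (mod 5712).


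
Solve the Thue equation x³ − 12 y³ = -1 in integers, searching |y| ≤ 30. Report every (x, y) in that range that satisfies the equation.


The equation is x³ - 12y³ = -1. For fixed y, x³ = 12·y³ − 1, so a solution requires the RHS to be a perfect cube.
Strategy: iterate y from -30 to 30, compute RHS = 12·y³ − 1, and check whether it is a (positive or negative) perfect cube.
Check small values of y:
  y = 0: RHS = -1 = (-1)³ ⇒ x = -1 works.
  y = 1: RHS = 11 is not a perfect cube.
  y = -1: RHS = -13 is not a perfect cube.
  y = 2: RHS = 95 is not a perfect cube.
  y = -2: RHS = -97 is not a perfect cube.
  y = 3: RHS = 323 is not a perfect cube.
  y = -3: RHS = -325 is not a perfect cube.
Continuing the search up to |y| = 30 finds no further solutions beyond those listed.
Collected solutions: (-1, 0).

Solutions (with |y| ≤ 30): (-1, 0).


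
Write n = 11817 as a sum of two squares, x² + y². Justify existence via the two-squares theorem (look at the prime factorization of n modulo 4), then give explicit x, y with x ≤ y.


Step 1: Factor n = 11817 = 3^2 · 13 · 101.
Step 2: Check the mod-4 condition on each prime factor: 3 ≡ 3 (mod 4), exponent 2 (must be even); 13 ≡ 1 (mod 4), exponent 1; 101 ≡ 1 (mod 4), exponent 1.
All primes ≡ 3 (mod 4) appear to even exponent (or don't appear), so by the two-squares theorem n IS expressible as a sum of two squares.
Step 3: Build a representation. Group n = k² · m with k = 3 and m = 13 · 101 = 1313 (a product of primes ≡ 1 (mod 4)); a representation of m scales to one of n via (k·x)² + (k·y)² = k²(x² + y²). Each prime p ≡ 1 (mod 4) is itself a sum of two squares; find a² by testing p − a² for a perfect square:
  13: 13 − 1² = 12, 13 − 2² = 9 = 3² ⇒ 13 = 2² + 3².
  101: 101 − 1² = 100 = 10² ⇒ 101 = 1² + 10².
  Combine using the Brahmagupta–Fibonacci identity (a² + b²)(c² + d²) = (ac − bd)² + (ad + bc)² = (ac + bd)² + (ad − bc)²:
  13 · 101 = 1313: from (2² + 3²)(1² + 10²), take (2·1 − 3·10, 2·10 + 3·1) = (2 − 30, 20 + 3) = (-28, 23); dropping signs (only squares matter) gives (28, 23); check 28² + 23² = 784 + 529 = 1313 ✓.
  Scale by k = 3: (3·28, 3·23) = (84, 69).
Step 4: Order so x ≤ y and verify: 69² + 84² = 4761 + 7056 = 11817 = n. ✓

n = 11817 = 69² + 84² (one valid representation with x ≤ y).


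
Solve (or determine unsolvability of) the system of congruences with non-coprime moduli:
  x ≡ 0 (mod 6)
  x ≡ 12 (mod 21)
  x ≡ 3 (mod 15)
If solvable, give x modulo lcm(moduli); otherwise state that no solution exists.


Moduli 6, 21, 15 are not pairwise coprime, so CRT works modulo lcm(m_i) when all pairwise compatibility conditions hold.
Pairwise compatibility: gcd(m_i, m_j) must divide a_i - a_j for every pair.
Merge one congruence at a time:
  Start: x ≡ 0 (mod 6).
  Combine with x ≡ 12 (mod 21): gcd(6, 21) = 3; 12 - 0 = 12, which IS divisible by 3, so compatible.
    Write x = 0 + 6·t and substitute into x ≡ 12 (mod 21): 6·t ≡ 12 − 0 = 12 (mod 21).
    Divide the congruence (and modulus) by g = 3: 2·t ≡ 4 (mod 7).
    The inverse of 2 mod 7 is 4 (since 2·4 = 8 = 1·7 + 1), so t ≡ 4·4 = 16 ≡ 2 (mod 7).
    Then x = 0 + 6·2 = 12, valid modulo lcm(6, 21) = 42: x ≡ 12 (mod 42).
  Combine with x ≡ 3 (mod 15): gcd(42, 15) = 3; 3 - 12 = -9, which IS divisible by 3, so compatible.
    Write x = 12 + 42·t and substitute into x ≡ 3 (mod 15): 42·t ≡ 3 − 12 = -9 (mod 15).
    Divide the congruence (and modulus) by g = 3: 14·t ≡ -3 (mod 5).
    Reduce coefficients mod 5: 4·t ≡ 2 (mod 5).
    The inverse of 4 mod 5 is 4 (since 4·4 = 16 = 3·5 + 1), so t ≡ 4·2 = 8 ≡ 3 (mod 5).
    Then x = 12 + 42·3 = 138, valid modulo lcm(42, 15) = 210: x ≡ 138 (mod 210).
Verify: 138 mod 6 = 0, 138 mod 21 = 12, 138 mod 15 = 3.

x ≡ 138 (mod 210).


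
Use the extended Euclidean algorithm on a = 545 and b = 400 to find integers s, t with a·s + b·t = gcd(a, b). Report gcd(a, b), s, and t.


Euclidean algorithm on (545, 400) — divide until remainder is 0:
  545 = 1 · 400 + 145
  400 = 2 · 145 + 110
  145 = 1 · 110 + 35
  110 = 3 · 35 + 5
  35 = 7 · 5 + 0
gcd(545, 400) = 5.
Track Bezout coefficients alongside the remainders: start with r₀ = 545 = a·1 + b·0 (s = 1, t = 0) and r₁ = 400 = a·0 + b·1 (s = 0, t = 1); each new remainder r_{k+1} = r_{k-1} − q_k·r_k inherits s_{k+1} = s_{k-1} − q_k·s_k, t_{k+1} = t_{k-1} − q_k·t_k, so r_k = a·s_k + b·t_k at every step:
  q = 1: r = 145, s = 1 − 1·0 = 1, t = 0 − 1·1 = -1  (check: 545·1 + 400·(-1) = 145)
  q = 2: r = 110, s = 0 − 2·1 = -2, t = 1 − 2·(-1) = 3  (check: 545·(-2) + 400·3 = 110)
  q = 1: r = 35, s = 1 − 1·(-2) = 3, t = -1 − 1·3 = -4  (check: 545·3 + 400·(-4) = 35)
  q = 3: r = 5, s = -2 − 3·3 = -11, t = 3 − 3·(-4) = 15  (check: 545·(-11) + 400·15 = 5)
The row with r = 5 (the gcd) gives the Bezout coefficients s = -11, t = 15.
Result: 545 · (-11) + 400 · (15) = 5.

gcd(545, 400) = 5; s = -11, t = 15 (check: 545·(-11) + 400·15 = 5).


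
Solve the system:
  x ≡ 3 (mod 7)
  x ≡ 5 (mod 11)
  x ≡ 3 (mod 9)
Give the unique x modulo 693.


Moduli 7, 11, 9 are pairwise coprime; by CRT there is a unique solution modulo M = 7 · 11 · 9 = 693.
Solve pairwise, accumulating the modulus:
  Start with x ≡ 3 (mod 7).
  Combine with x ≡ 5 (mod 11): since gcd(7, 11) = 1, we get a unique residue mod 77.
    Write x = 3 + 7·t and substitute into x ≡ 5 (mod 11): 7·t ≡ 5 − 3 = 2 (mod 11).
    The inverse of 7 mod 11 is 8 (since 7·8 = 56 = 5·11 + 1), so t ≡ 8·2 = 16 ≡ 5 (mod 11).
    Then x = 3 + 7·5 = 38, valid modulo lcm(7, 11) = 77: x ≡ 38 (mod 77).
  Combine with x ≡ 3 (mod 9): since gcd(77, 9) = 1, we get a unique residue mod 693.
    Write x = 38 + 77·t and substitute into x ≡ 3 (mod 9): 77·t ≡ 3 − 38 = -35 (mod 9).
    Reduce coefficients mod 9: 5·t ≡ 1 (mod 9).
    The inverse of 5 mod 9 is 2 (since 5·2 = 10 = 1·9 + 1), so t ≡ 2·1 = 2 ≡ 2 (mod 9).
    Then x = 38 + 77·2 = 192, valid modulo lcm(77, 9) = 693: x ≡ 192 (mod 693).
Verify: 192 mod 7 = 3 ✓, 192 mod 11 = 5 ✓, 192 mod 9 = 3 ✓.

x ≡ 192 (mod 693).


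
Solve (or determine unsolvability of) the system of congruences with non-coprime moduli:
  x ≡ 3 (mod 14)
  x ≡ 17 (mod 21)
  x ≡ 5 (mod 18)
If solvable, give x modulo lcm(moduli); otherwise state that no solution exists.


Moduli 14, 21, 18 are not pairwise coprime, so CRT works modulo lcm(m_i) when all pairwise compatibility conditions hold.
Pairwise compatibility: gcd(m_i, m_j) must divide a_i - a_j for every pair.
Merge one congruence at a time:
  Start: x ≡ 3 (mod 14).
  Combine with x ≡ 17 (mod 21): gcd(14, 21) = 7; 17 - 3 = 14, which IS divisible by 7, so compatible.
    Write x = 3 + 14·t and substitute into x ≡ 17 (mod 21): 14·t ≡ 17 − 3 = 14 (mod 21).
    Divide the congruence (and modulus) by g = 7: 2·t ≡ 2 (mod 3).
    The inverse of 2 mod 3 is 2 (since 2·2 = 4 = 1·3 + 1), so t ≡ 2·2 = 4 ≡ 1 (mod 3).
    Then x = 3 + 14·1 = 17, valid modulo lcm(14, 21) = 42: x ≡ 17 (mod 42).
  Combine with x ≡ 5 (mod 18): gcd(42, 18) = 6; 5 - 17 = -12, which IS divisible by 6, so compatible.
    Write x = 17 + 42·t and substitute into x ≡ 5 (mod 18): 42·t ≡ 5 − 17 = -12 (mod 18).
    Divide the congruence (and modulus) by g = 6: 7·t ≡ -2 (mod 3).
    Reduce coefficients mod 3: 1·t ≡ 1 (mod 3).
    So t ≡ 1 (mod 3).
    Then x = 17 + 42·1 = 59, valid modulo lcm(42, 18) = 126: x ≡ 59 (mod 126).
Verify: 59 mod 14 = 3, 59 mod 21 = 17, 59 mod 18 = 5.

x ≡ 59 (mod 126).


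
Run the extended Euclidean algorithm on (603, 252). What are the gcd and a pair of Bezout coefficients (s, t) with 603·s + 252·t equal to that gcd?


Euclidean algorithm on (603, 252) — divide until remainder is 0:
  603 = 2 · 252 + 99
  252 = 2 · 99 + 54
  99 = 1 · 54 + 45
  54 = 1 · 45 + 9
  45 = 5 · 9 + 0
gcd(603, 252) = 9.
Track Bezout coefficients alongside the remainders: start with r₀ = 603 = a·1 + b·0 (s = 1, t = 0) and r₁ = 252 = a·0 + b·1 (s = 0, t = 1); each new remainder r_{k+1} = r_{k-1} − q_k·r_k inherits s_{k+1} = s_{k-1} − q_k·s_k, t_{k+1} = t_{k-1} − q_k·t_k, so r_k = a·s_k + b·t_k at every step:
  q = 2: r = 99, s = 1 − 2·0 = 1, t = 0 − 2·1 = -2  (check: 603·1 + 252·(-2) = 99)
  q = 2: r = 54, s = 0 − 2·1 = -2, t = 1 − 2·(-2) = 5  (check: 603·(-2) + 252·5 = 54)
  q = 1: r = 45, s = 1 − 1·(-2) = 3, t = -2 − 1·5 = -7  (check: 603·3 + 252·(-7) = 45)
  q = 1: r = 9, s = -2 − 1·3 = -5, t = 5 − 1·(-7) = 12  (check: 603·(-5) + 252·12 = 9)
The row with r = 9 (the gcd) gives the Bezout coefficients s = -5, t = 12.
Result: 603 · (-5) + 252 · (12) = 9.

gcd(603, 252) = 9; s = -5, t = 12 (check: 603·(-5) + 252·12 = 9).


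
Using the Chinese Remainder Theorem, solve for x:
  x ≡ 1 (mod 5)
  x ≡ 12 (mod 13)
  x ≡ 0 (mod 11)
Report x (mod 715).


Moduli 5, 13, 11 are pairwise coprime; by CRT there is a unique solution modulo M = 5 · 13 · 11 = 715.
Solve pairwise, accumulating the modulus:
  Start with x ≡ 1 (mod 5).
  Combine with x ≡ 12 (mod 13): since gcd(5, 13) = 1, we get a unique residue mod 65.
    Write x = 1 + 5·t and substitute into x ≡ 12 (mod 13): 5·t ≡ 12 − 1 = 11 (mod 13).
    The inverse of 5 mod 13 is 8 (since 5·8 = 40 = 3·13 + 1), so t ≡ 8·11 = 88 ≡ 10 (mod 13).
    Then x = 1 + 5·10 = 51, valid modulo lcm(5, 13) = 65: x ≡ 51 (mod 65).
  Combine with x ≡ 0 (mod 11): since gcd(65, 11) = 1, we get a unique residue mod 715.
    Write x = 51 + 65·t and substitute into x ≡ 0 (mod 11): 65·t ≡ 0 − 51 = -51 (mod 11).
    Reduce coefficients mod 11: 10·t ≡ 4 (mod 11).
    The inverse of 10 mod 11 is 10 (since 10·10 = 100 = 9·11 + 1), so t ≡ 10·4 = 40 ≡ 7 (mod 11).
    Then x = 51 + 65·7 = 506, valid modulo lcm(65, 11) = 715: x ≡ 506 (mod 715).
Verify: 506 mod 5 = 1 ✓, 506 mod 13 = 12 ✓, 506 mod 11 = 0 ✓.

x ≡ 506 (mod 715).


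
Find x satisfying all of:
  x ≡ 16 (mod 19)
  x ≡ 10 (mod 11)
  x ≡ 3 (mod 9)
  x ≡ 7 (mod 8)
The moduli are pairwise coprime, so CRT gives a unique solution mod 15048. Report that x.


Product of moduli M = 19 · 11 · 9 · 8 = 15048.
Merge one congruence at a time:
  Start: x ≡ 16 (mod 19).
  Combine with x ≡ 10 (mod 11); new modulus lcm = 209.
    Write x = 16 + 19·t and substitute into x ≡ 10 (mod 11): 19·t ≡ 10 − 16 = -6 (mod 11).
    Reduce coefficients mod 11: 8·t ≡ 5 (mod 11).
    The inverse of 8 mod 11 is 7 (since 8·7 = 56 = 5·11 + 1), so t ≡ 7·5 = 35 ≡ 2 (mod 11).
    Then x = 16 + 19·2 = 54, valid modulo lcm(19, 11) = 209: x ≡ 54 (mod 209).
  Combine with x ≡ 3 (mod 9); new modulus lcm = 1881.
    Write x = 54 + 209·t and substitute into x ≡ 3 (mod 9): 209·t ≡ 3 − 54 = -51 (mod 9).
    Reduce coefficients mod 9: 2·t ≡ 3 (mod 9).
    The inverse of 2 mod 9 is 5 (since 2·5 = 10 = 1·9 + 1), so t ≡ 5·3 = 15 ≡ 6 (mod 9).
    Then x = 54 + 209·6 = 1308, valid modulo lcm(209, 9) = 1881: x ≡ 1308 (mod 1881).
  Combine with x ≡ 7 (mod 8); new modulus lcm = 15048.
    Write x = 1308 + 1881·t and substitute into x ≡ 7 (mod 8): 1881·t ≡ 7 − 1308 = -1301 (mod 8).
    Reduce coefficients mod 8: 1·t ≡ 3 (mod 8).
    So t ≡ 3 (mod 8).
    Then x = 1308 + 1881·3 = 6951, valid modulo lcm(1881, 8) = 15048: x ≡ 6951 (mod 15048).
Verify against each original: 6951 mod 19 = 16, 6951 mod 11 = 10, 6951 mod 9 = 3, 6951 mod 8 = 7.

x ≡ 6951 (mod 15048).


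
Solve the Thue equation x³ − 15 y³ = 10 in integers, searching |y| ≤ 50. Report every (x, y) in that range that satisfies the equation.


The equation is x³ - 15y³ = 10. For fixed y, x³ = 15·y³ + 10, so a solution requires the RHS to be a perfect cube.
Strategy: iterate y from -50 to 50, compute RHS = 15·y³ + 10, and check whether it is a (positive or negative) perfect cube.
Check small values of y:
  y = 0: RHS = 10 is not a perfect cube.
  y = 1: RHS = 25 is not a perfect cube.
  y = -1: RHS = -5 is not a perfect cube.
  y = 2: RHS = 130 is not a perfect cube.
  y = -2: RHS = -110 is not a perfect cube.
  y = 3: RHS = 415 is not a perfect cube.
  y = -3: RHS = -395 is not a perfect cube.
Continuing the search up to |y| = 50 finds no solutions either.
No (x, y) in the scanned range satisfies the equation.

No integer solutions with |y| ≤ 50.
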